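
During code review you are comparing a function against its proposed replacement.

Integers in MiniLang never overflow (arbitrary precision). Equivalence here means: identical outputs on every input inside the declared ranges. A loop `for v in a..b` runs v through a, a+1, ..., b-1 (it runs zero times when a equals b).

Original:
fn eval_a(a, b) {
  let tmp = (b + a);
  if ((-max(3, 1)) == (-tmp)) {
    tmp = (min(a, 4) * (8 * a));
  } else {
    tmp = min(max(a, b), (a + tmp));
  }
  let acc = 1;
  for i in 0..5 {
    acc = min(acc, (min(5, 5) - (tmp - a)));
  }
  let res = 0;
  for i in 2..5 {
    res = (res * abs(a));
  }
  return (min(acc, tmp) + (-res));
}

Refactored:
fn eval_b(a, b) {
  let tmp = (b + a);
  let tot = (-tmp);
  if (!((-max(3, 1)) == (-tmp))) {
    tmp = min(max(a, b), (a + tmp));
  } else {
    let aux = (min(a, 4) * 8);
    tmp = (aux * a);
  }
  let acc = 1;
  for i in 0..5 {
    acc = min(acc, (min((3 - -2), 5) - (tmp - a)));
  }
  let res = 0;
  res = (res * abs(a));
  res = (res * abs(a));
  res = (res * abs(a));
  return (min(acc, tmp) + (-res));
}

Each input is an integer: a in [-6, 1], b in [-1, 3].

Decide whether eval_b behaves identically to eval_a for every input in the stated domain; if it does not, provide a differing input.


Reading the diff, among the changes: local variable names differ; constant usage differs; statement counts differ; boolean connective usage differs; arithmetic usage differs; loop structure differs; min/max/abs usage differs.
As a probe, take a=1, b=3: eval_a runs tmp becomes 4; next ((-max(3, 1)) == (-tmp)) evaluates to false; next tmp becomes 3; next acc becomes 1; next at i=0:; next acc becomes 1; next at i=1:; next acc becomes 1; next at i=2:; next acc becomes 1; next at i=3:; next acc becomes 1; next at i=4:; next acc becomes 1; next res becomes 0; next at i=2:; next res becomes 0; next at i=3:; next res becomes 0; next at i=4:; next res becomes 0; next final value 1; eval_b runs tmp becomes 4; next tot becomes -4; next (!((-max(3, 1)) == (-tmp))) evaluates to true; next tmp becomes 3; next acc becomes 1; next at i=0:; next acc becomes 1; next at i=1:; next acc becomes 1; next at i=2:; next acc becomes 1; next at i=3:; next acc becomes 1; next at i=4:; next acc becomes 1; next res becomes 0; next res becomes 0; next res becomes 0; next res becomes 0; next final value 1; both end at 1.
Every one of the 40 inputs gives matching results.
verdict: equivalent


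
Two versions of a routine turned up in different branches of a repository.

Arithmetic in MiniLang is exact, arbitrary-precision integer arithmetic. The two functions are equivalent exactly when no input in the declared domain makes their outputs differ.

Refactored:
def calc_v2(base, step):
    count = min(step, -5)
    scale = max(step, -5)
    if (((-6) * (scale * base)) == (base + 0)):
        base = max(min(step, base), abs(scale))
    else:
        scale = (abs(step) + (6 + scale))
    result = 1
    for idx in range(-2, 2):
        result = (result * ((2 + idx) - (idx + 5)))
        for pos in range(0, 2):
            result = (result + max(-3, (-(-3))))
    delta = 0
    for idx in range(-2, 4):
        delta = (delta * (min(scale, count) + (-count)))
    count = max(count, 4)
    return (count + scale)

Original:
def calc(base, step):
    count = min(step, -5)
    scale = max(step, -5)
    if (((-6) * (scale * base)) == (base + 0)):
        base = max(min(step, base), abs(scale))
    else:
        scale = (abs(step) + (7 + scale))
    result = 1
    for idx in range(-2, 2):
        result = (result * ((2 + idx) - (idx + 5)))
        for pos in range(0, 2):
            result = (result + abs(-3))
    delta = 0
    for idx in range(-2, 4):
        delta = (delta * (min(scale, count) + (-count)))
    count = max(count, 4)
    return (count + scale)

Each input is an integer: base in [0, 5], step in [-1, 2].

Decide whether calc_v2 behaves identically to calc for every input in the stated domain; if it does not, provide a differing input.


Run the pair on base=1, step=-1.
calc: count := -5 | scale := -1 | (((-6) * (scale * base)) == (base + 0)): false | scale := 7 | result := 1 | iter idx=-2: | result := -3 | iter pos=0: | result := 0 | iter pos=1: | result := 3 | iter idx=-1: | result := -9 | iter pos=0: | result := -6 | iter pos=1: | result := -3 | iter idx=0: | result := 9 | iter pos=0: | result := 12 | iter pos=1: | result := 15 | iter idx=1: | result := -45 | iter pos=0: | result := -42 | iter pos=1: | result := -39 | delta := 0 | iter idx=-2: | delta := 0 | iter idx=-1: | delta := 0 | iter idx=0: | delta := 0 | iter idx=1: | delta := 0 | iter idx=2: | delta := 0 | iter idx=3: | delta := 0 | count := 4 | result 11
calc_v2: count := -5 | scale := -1 | (((-6) * (scale * base)) == (base + 0)): false | scale := 6 | result := 1 | iter idx=-2: | result := -3 | iter pos=0: | result := 0 | iter pos=1: | result := 3 | iter idx=-1: | result := -9 | iter pos=0: | result := -6 | iter pos=1: | result := -3 | iter idx=0: | result := 9 | iter pos=0: | result := 12 | iter pos=1: | result := 15 | iter idx=1: | result := -45 | iter pos=0: | result := -42 | iter pos=1: | result := -39 | delta := 0 | iter idx=-2: | delta := 0 | iter idx=-1: | delta := 0 | iter idx=0: | delta := 0 | iter idx=1: | delta := 0 | iter idx=2: | delta := 0 | iter idx=3: | delta := 0 | count := 4 | result 10
11 vs 10 — the two versions disagree here.
verdict: not equivalent; witness: base=1, step=-1


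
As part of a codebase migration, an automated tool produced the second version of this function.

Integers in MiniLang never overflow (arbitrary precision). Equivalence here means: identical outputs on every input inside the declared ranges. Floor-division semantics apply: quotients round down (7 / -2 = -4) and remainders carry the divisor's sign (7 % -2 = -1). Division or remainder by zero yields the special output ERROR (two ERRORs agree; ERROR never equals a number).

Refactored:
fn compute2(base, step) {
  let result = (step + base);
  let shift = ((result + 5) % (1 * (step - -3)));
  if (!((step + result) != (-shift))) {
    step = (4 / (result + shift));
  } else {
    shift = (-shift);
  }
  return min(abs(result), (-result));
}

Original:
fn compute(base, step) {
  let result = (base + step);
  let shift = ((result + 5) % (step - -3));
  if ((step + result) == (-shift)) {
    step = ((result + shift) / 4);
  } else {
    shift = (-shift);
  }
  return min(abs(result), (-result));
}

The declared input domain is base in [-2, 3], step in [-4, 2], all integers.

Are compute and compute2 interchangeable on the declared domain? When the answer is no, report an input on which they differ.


The rewrite breaks on base=-1, step=0, where the results are 1 and ERROR.
compute: result = -1; shift = 1; ((step + result) == (-shift)) -> true; step = 0; return 1
compute2: result = -1; shift = 1; (!((step + result) != (-shift))) -> true; division by zero -> ERROR
verdict: not equivalent; witness: base=-1, step=0


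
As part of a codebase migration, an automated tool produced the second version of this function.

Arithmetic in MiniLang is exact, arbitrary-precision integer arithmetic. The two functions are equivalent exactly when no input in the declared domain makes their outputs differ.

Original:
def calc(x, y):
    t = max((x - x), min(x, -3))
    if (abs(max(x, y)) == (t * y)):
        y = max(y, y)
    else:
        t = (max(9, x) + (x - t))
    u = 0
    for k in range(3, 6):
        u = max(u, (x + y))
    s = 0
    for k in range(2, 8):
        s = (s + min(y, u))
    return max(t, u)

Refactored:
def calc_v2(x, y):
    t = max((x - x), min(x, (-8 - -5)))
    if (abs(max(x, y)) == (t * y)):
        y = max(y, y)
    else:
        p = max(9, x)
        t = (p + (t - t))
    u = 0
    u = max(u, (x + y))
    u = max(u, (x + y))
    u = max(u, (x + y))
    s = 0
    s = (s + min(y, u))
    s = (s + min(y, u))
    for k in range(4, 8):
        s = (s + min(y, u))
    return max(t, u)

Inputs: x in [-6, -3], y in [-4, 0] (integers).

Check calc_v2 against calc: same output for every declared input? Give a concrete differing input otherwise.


Input x=-6, y=-4: 3 from calc versus 9 from calc_v2.
verdict: not equivalent; witness: x=-6, y=-4


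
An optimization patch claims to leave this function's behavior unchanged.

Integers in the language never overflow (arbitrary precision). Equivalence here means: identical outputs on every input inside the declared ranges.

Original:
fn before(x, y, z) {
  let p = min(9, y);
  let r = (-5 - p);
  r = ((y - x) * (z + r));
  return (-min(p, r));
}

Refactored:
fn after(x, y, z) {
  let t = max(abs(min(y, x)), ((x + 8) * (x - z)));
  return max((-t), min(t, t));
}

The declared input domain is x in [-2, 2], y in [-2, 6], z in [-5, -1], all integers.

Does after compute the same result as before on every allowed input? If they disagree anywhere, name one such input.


These are not equivalent — on x=-2, y=-2, z=-5 the outputs split (2 vs 18).
before: p = -2; r = -3; r = 0; return 2
after: t = 18; return 18
verdict: not equivalent; witness: x=-2, y=-2, z=-5


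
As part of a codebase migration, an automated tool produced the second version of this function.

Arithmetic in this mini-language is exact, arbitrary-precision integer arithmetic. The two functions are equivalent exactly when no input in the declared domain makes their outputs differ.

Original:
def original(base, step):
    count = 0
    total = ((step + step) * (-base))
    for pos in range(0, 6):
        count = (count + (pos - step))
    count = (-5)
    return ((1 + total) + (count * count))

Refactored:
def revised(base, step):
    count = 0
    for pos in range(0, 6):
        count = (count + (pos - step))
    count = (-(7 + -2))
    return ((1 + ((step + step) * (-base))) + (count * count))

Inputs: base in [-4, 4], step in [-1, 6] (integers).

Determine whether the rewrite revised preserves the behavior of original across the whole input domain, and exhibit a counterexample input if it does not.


Differences: local variable names differ, and statement counts differ, and constant usage differs, and arithmetic usage differs — yet all 72 inputs agree.
verdict: equivalent


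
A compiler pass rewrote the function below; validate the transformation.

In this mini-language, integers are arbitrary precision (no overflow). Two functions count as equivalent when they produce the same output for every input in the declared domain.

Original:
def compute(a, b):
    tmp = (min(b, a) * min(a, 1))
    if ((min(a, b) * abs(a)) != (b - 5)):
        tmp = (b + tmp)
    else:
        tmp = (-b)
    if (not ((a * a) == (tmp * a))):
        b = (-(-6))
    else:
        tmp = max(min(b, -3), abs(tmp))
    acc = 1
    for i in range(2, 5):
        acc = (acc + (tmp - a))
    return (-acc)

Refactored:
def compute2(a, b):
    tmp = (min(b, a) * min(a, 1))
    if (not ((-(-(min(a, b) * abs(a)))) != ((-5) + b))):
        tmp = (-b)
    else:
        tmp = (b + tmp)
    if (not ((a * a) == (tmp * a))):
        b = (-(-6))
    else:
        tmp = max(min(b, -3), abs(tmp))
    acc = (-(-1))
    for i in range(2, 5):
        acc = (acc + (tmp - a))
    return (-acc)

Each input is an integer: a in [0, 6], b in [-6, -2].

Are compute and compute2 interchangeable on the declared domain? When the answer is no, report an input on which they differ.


Reading the diff, among the changes: boolean connective usage differs, plus arithmetic usage differs.
Spot check at a=5, b=-6 — compute: tmp = -6; ((min(a, b) * abs(a)) != (b - 5)) -> true; tmp = -12; (not ((a * a) == (tmp * a))) -> true; b = 6; acc = 1; [i=2]; acc = -16; [i=3]; acc = -33; [i=4]; acc = -50; return 50. compute2: tmp = -6; (not ((-(-(min(a, b) * abs(a)))) != ((-5) + b))) -> false; tmp = -12; (not ((a * a) == (tmp * a))) -> true; b = 6; acc = 1; [i=2]; acc = -16; [i=3]; acc = -33; [i=4]; acc = -50; return 50. Both give 50.
Every one of the 35 inputs gives matching results.
verdict: equivalent


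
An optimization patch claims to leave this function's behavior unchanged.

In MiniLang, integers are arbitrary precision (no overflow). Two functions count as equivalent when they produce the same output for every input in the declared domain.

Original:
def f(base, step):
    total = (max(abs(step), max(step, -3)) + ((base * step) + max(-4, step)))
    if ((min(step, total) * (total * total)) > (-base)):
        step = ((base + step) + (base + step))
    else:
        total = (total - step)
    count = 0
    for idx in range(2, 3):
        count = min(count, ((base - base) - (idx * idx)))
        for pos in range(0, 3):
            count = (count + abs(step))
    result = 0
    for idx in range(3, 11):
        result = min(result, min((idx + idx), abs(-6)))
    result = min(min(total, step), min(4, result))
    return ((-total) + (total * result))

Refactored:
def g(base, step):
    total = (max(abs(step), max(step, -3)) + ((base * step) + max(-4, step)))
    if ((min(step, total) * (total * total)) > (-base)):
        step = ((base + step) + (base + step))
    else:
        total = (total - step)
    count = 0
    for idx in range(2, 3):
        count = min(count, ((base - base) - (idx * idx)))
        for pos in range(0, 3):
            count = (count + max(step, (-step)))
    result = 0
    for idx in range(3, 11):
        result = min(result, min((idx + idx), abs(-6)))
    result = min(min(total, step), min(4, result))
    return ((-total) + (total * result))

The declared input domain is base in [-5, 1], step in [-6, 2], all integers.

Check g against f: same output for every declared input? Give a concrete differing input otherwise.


Behavior is preserved: although min/max/abs usage differs, the outputs never diverge.
Tracing base=0, step=-6: f: total=2, then ((min(step, total) * (total * total)) > (-base)) is false, then total=8, then count=0, then (idx=2), then count=-4, then (pos=0), then count=2, then (pos=1), then count=8, then (pos=2), then count=14, then result=0, then (idx=3), then result=0, then (idx=4), then result=0, then (idx=5), then result=0, then (idx=6), then result=0, then (idx=7), then result=0, then (idx=8), then result=0, then (idx=9), then result=0, then (idx=10), then result=0, then result=-6, then returns -56 | g: total=2, then ((min(step, total) * (total * total)) > (-base)) is false, then total=8, then count=0, then (idx=2), then count=-4, then (pos=0), then count=2, then (pos=1), then count=8, then (pos=2), then count=14, then result=0, then (idx=3), then result=0, then (idx=4), then result=0, then (idx=5), then result=0, then (idx=6), then result=0, then (idx=7), then result=0, then (idx=8), then result=0, then (idx=9), then result=0, then (idx=10), then result=0, then result=-6, then returns -56 — matching result -56.
Sweeping the whole domain (63 inputs) finds no disagreement.
verdict: equivalent


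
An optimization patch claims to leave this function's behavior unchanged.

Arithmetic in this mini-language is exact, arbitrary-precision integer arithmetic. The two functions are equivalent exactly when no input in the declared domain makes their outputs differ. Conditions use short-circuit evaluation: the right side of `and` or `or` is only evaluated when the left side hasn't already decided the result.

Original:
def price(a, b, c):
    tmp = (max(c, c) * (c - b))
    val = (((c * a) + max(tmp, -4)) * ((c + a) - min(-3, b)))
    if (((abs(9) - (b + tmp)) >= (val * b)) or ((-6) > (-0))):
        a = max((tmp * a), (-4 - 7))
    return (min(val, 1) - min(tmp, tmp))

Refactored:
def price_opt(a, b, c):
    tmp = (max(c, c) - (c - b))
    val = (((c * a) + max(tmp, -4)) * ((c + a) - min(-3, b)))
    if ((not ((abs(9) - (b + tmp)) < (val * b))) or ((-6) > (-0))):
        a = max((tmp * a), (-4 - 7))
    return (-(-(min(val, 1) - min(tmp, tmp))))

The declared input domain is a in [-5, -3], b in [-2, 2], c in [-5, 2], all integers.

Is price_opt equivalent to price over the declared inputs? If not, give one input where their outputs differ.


At a=-5, b=-2, c=-5: price gives -295, price_opt gives -159.
verdict: not equivalent; witness: a=-5, b=-2, c=-5


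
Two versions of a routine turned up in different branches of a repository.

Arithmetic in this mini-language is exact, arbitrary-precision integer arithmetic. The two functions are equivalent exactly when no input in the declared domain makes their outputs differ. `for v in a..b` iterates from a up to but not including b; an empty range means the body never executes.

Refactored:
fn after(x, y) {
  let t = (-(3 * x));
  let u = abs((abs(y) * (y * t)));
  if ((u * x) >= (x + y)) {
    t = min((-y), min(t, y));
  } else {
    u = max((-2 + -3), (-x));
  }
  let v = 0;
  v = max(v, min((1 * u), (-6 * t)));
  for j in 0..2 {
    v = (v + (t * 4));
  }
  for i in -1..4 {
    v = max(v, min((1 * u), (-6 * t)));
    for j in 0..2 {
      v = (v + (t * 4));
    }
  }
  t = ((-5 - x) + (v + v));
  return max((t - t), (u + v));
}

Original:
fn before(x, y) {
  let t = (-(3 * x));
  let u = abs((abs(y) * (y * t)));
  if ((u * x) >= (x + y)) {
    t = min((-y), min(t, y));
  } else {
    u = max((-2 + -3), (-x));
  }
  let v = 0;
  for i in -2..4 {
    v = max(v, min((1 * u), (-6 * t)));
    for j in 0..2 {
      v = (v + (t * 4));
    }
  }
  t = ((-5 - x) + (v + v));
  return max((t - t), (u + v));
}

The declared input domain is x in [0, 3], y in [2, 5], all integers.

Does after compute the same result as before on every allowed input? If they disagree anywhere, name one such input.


The two versions differ — the changes include constant usage differs; also statement counts differ; also min/max/abs usage differs; also arithmetic usage differs; also loop structure differs.
As a probe, take x=0, y=2: before runs t=0, then u=0, then ((u * x) >= (x + y)) is false, then u=0, then v=0, then (i=-2), then v=0, then (j=0), then v=0, then (j=1), then v=0, then (i=-1), then v=0, then (j=0), then v=0, then (j=1), then v=0, then (i=0), then v=0, then (j=0), then v=0, then (j=1), then v=0, then (i=1), then v=0, then (j=0), then v=0, then (j=1), then v=0, then (i=2), then v=0, then (j=0), then v=0, then (j=1), then v=0, then (i=3), then v=0, then (j=0), then v=0, then (j=1), then v=0, then t=-5, then returns 0; after runs t=0, then u=0, then ((u * x) >= (x + y)) is false, then u=0, then v=0, then v=0, then (j=0), then v=0, then (j=1), then v=0, then (i=-1), then v=0, then (j=0), then v=0, then (j=1), then v=0, then (i=0), then v=0, then (j=0), then v=0, then (j=1), then v=0, then (i=1), then v=0, then (j=0), then v=0, then (j=1), then v=0, then (i=2), then v=0, then (j=0), then v=0, then (j=1), then v=0, then (i=3), then v=0, then (j=0), then v=0, then (j=1), then v=0, then t=-5, then returns 0; both end at 0.
An exhaustive pass over the 16 declared inputs shows identical outputs.
verdict: equivalent


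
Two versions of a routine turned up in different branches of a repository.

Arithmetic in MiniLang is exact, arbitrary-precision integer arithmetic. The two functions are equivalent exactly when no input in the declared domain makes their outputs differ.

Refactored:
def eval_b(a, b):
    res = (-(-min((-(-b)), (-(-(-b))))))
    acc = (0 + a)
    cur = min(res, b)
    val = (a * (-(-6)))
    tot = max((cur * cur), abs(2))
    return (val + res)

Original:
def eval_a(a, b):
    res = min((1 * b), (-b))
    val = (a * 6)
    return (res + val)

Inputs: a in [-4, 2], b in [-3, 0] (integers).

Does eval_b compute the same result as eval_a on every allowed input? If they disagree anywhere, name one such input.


The two versions differ — the changes include arithmetic usage differs, plus local variable names differ, plus constant usage differs, plus min/max/abs usage differs, plus statement counts differ.
One worked example (a=1, b=-3) — eval_a: res = -3; val = 6; return 3; eval_b: res = -3; acc = 1; cur = -3; val = 6; tot = 9; return 3; agreement on 3.
Checked all 28 inputs in the declared domain: the outputs agree on every one.
verdict: equivalent


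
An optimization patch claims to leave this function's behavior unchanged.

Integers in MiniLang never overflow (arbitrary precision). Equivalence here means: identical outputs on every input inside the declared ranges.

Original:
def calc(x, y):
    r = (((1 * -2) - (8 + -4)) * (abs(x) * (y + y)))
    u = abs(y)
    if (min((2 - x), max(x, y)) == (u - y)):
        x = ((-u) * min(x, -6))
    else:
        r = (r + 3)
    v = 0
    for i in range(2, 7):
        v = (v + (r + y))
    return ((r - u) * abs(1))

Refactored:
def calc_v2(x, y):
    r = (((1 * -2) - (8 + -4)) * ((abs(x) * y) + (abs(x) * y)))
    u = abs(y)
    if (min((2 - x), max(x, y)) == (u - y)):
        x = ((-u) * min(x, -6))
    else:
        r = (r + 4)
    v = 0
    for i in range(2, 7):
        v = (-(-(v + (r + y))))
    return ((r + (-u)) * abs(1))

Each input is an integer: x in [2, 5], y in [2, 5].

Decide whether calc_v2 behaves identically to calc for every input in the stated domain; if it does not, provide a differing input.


Try x=3, y=2.
calc: r := -72 | u := 2 | (min((2 - x), max(x, y)) == (u - y)): false | r := -69 | v := 0 | iter i=2: | v := -67 | iter i=3: | v := -134 | iter i=4: | v := -201 | iter i=5: | v := -268 | iter i=6: | v := -335 | result -71
calc_v2: r := -72 | u := 2 | (min((2 - x), max(x, y)) == (u - y)): false | r := -68 | v := 0 | iter i=2: | v := -66 | iter i=3: | v := -132 | iter i=4: | v := -198 | iter i=5: | v := -264 | iter i=6: | v := -330 | result -70
-71 against -70: the behavior changed.
verdict: not equivalent; witness: x=3, y=2


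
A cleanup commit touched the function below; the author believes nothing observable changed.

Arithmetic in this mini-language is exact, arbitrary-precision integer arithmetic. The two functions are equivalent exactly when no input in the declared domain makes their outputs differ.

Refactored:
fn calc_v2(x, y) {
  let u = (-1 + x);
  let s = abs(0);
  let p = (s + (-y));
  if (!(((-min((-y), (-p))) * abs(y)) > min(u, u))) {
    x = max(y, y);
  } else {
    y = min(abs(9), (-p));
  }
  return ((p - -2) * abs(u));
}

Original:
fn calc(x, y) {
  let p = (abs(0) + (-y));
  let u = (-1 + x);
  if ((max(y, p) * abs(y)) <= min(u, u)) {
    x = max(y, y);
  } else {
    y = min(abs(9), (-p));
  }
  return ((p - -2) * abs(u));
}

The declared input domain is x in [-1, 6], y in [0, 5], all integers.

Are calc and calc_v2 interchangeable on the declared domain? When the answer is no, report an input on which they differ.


The two versions differ — the changes include boolean connective usage differs, min/max/abs usage differs, local variable names differ, comparison usage differs, statement counts differ.
One worked example (x=2, y=3) — calc: p becomes -3; next u becomes 1; next ((max(y, p) * abs(y)) <= min(u, u)) evaluates to false; next y becomes 3; next final value -1; calc_v2: u becomes 1; next s becomes 0; next p becomes -3; next (!(((-min((-y), (-p))) * abs(y)) > min(u, u))) evaluates to false; next y becomes 3; next final value -1; agreement on -1.
Every one of the 48 inputs gives matching results.
verdict: equivalent


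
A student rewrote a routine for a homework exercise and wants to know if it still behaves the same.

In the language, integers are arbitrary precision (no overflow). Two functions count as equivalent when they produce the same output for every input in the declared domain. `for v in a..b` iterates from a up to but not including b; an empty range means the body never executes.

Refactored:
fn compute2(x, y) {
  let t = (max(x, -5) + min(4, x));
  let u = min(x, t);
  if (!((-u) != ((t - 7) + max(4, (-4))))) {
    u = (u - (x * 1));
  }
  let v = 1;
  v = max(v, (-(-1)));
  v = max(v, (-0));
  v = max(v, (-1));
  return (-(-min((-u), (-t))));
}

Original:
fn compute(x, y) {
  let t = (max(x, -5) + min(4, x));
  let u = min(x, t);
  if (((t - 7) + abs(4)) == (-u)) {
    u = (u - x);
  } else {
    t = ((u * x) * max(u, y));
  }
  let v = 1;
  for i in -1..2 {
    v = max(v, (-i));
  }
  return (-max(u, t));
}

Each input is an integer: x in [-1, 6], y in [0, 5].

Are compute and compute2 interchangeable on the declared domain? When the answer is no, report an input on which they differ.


Consider the input x=-1, y=0.
compute: t=-2, then u=-2, then (((t - 7) + abs(4)) == (-u)) is false, then t=0, then v=1, then (i=-1), then v=1, then (i=0), then v=1, then (i=1), then v=1, then returns 0
compute2: t=-2, then u=-2, then (!((-u) != ((t - 7) + max(4, (-4))))) is false, then v=1, then v=1, then v=1, then v=1, then returns 2
0 against 2: the behavior changed.
verdict: not equivalent; witness: x=-1, y=0


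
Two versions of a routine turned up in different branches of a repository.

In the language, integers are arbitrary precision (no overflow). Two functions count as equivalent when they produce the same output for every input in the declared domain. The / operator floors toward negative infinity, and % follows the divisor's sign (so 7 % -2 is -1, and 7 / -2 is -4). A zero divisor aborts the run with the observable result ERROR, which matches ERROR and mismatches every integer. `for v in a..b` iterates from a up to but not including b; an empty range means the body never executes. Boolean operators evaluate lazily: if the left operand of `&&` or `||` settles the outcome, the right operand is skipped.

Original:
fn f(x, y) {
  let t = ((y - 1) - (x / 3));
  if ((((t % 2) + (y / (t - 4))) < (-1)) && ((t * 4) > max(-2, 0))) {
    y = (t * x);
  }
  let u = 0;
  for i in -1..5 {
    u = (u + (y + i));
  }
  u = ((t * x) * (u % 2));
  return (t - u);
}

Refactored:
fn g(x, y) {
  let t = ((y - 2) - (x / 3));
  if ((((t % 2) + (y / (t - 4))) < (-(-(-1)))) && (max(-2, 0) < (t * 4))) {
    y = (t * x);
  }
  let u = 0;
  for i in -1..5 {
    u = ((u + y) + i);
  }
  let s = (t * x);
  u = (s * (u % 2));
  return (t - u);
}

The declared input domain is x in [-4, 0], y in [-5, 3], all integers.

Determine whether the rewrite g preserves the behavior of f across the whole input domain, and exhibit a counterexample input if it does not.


x=-4, y=-5 yields -20 from f but -25 from g.
verdict: not equivalent; witness: x=-4, y=-5


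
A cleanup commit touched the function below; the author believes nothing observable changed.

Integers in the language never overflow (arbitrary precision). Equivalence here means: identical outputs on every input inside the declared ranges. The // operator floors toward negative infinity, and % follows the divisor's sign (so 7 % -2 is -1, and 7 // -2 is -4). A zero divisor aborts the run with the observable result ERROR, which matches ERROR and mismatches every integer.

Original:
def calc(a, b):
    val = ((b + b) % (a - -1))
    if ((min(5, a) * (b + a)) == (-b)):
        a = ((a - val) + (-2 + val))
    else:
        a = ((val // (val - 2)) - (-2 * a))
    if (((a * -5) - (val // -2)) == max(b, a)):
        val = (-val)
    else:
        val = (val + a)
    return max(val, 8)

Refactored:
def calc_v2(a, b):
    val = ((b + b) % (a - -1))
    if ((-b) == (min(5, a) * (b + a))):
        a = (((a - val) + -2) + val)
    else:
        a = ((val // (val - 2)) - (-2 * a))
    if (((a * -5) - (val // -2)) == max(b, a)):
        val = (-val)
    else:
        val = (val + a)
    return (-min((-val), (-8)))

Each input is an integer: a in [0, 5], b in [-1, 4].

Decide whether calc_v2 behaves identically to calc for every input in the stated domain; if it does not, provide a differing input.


The two are interchangeable: min/max/abs usage differs, and every declared input agrees.
As a probe, take a=1, b=0: calc runs val=0, then ((min(5, a) * (b + a)) == (-b)) is false, then a=2, then (((a * -5) - (val // -2)) == max(b, a)) is false, then val=2, then returns 8; calc_v2 runs val=0, then ((-b) == (min(5, a) * (b + a))) is false, then a=2, then (((a * -5) - (val // -2)) == max(b, a)) is false, then val=2, then returns 8; both end at 8.
Sweeping the whole domain (36 inputs) finds no disagreement.
verdict: equivalent


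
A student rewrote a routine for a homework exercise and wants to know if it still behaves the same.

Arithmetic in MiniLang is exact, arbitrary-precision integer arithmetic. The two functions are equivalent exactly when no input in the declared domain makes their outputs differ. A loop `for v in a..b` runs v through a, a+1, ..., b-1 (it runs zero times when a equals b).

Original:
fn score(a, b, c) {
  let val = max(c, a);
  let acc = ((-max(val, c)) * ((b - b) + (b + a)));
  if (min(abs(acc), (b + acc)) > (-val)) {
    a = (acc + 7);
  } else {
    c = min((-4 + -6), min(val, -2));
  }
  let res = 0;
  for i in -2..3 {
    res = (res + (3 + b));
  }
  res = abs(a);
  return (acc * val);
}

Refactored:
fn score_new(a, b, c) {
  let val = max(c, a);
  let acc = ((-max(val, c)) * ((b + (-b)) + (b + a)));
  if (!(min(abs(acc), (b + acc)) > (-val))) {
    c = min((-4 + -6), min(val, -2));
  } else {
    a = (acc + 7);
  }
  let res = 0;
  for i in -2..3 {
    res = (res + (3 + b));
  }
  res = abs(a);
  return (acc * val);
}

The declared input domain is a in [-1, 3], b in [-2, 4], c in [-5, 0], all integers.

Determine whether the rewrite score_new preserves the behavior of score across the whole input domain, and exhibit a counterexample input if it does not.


The two are interchangeable: boolean connective usage differs, and arithmetic usage differs, and every declared input agrees.
As a probe, take a=3, b=1, c=0: score runs val = 3; acc = -12; (min(abs(acc), (b + acc)) > (-val)) -> false; c = -10; res = 0; [i=-2]; res = 4; [i=-1]; res = 8; [i=0]; res = 12; [i=1]; res = 16; [i=2]; res = 20; res = 3; return -36; score_new runs val = 3; acc = -12; (!(min(abs(acc), (b + acc)) > (-val))) -> true; c = -10; res = 0; [i=-2]; res = 4; [i=-1]; res = 8; [i=0]; res = 12; [i=1]; res = 16; [i=2]; res = 20; res = 3; return -36; both end at -36.
Sweeping the whole domain (210 inputs) finds no disagreement.
verdict: equivalent


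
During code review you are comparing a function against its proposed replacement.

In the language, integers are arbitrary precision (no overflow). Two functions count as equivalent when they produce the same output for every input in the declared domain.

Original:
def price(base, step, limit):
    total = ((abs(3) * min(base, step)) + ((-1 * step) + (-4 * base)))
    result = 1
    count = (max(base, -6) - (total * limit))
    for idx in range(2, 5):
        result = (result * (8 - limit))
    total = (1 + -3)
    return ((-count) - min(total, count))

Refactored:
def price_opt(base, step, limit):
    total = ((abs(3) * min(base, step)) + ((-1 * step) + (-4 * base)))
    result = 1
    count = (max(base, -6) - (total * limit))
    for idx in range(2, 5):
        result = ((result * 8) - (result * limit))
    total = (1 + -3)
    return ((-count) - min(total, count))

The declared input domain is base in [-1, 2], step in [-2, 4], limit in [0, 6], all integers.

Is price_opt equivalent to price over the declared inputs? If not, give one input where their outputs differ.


Comparing the listings, the differences include: arithmetic usage differs.
One worked example (base=2, step=-1, limit=1) — price: total = -10; result = 1; count = 12; [idx=2]; result = 7; [idx=3]; result = 49; [idx=4]; result = 343; total = -2; return -10; price_opt: total = -10; result = 1; count = 12; [idx=2]; result = 7; [idx=3]; result = 49; [idx=4]; result = 343; total = -2; return -10; agreement on -10.
Across all 196 domain points the two functions coincide.
verdict: equivalent


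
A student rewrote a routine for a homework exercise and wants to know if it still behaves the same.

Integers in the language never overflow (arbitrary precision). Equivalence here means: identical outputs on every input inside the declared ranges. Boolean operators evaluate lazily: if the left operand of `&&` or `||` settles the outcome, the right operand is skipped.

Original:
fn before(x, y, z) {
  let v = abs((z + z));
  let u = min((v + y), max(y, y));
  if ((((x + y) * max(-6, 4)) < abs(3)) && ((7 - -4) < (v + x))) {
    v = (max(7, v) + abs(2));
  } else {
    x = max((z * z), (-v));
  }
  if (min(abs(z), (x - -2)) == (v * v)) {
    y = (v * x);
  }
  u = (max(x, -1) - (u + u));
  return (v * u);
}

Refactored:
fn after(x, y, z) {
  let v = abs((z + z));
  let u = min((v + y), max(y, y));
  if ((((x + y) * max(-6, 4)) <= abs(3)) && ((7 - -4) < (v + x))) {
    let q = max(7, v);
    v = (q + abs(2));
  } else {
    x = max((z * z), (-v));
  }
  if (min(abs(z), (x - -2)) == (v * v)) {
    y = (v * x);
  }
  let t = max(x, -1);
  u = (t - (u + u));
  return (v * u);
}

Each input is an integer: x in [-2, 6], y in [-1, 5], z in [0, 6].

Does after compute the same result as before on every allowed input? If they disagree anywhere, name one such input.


Equivalent. Although `(((x + y) * max(-6, 4)) < abs(3))` became `(((x + y) * max(-6, 4)) <= abs(3))`, no input in the stated domain can expose it.
Checked all 441 inputs in the declared domain: the outputs agree on every one.
One worked example (x=-2, y=-1, z=6) — before: v=12, then u=-1, then ((((x + y) * max(-6, 4)) < abs(3)) && ((7 - -4) < (v + x))) is false, then x=36, then (min(abs(z), (x - -2)) == (v * v)) is false, then u=38, then returns 456; after: v=12, then u=-1, then ((((x + y) * max(-6, 4)) <= abs(3)) && ((7 - -4) < (v + x))) is false, then x=36, then (min(abs(z), (x - -2)) == (v * v)) is false, then t=36, then u=38, then returns 456; agreement on 456.
verdict: equivalent


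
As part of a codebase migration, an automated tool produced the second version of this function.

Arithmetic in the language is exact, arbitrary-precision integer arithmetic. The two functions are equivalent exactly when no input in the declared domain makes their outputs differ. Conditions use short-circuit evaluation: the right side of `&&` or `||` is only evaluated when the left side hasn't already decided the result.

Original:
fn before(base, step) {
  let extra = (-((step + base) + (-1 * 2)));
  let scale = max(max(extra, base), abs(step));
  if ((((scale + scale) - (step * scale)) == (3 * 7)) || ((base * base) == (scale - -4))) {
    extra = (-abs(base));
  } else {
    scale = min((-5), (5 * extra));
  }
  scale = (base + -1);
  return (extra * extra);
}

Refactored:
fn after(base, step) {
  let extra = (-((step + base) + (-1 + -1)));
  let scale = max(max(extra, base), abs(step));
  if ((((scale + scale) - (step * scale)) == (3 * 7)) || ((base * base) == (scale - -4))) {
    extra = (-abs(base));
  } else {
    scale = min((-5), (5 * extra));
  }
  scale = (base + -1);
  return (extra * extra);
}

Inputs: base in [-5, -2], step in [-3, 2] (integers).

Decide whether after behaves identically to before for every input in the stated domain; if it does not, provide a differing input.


The two versions differ — the changes include arithmetic usage differs; constant usage differs.
Spot check at base=-4, step=-1 — before: extra=7, then scale=7, then ((((scale + scale) - (step * scale)) == (3 * 7)) || ((base * base) == (scale - -4))) is true, then extra=-4, then scale=-5, then returns 16. after: extra=7, then scale=7, then ((((scale + scale) - (step * scale)) == (3 * 7)) || ((base * base) == (scale - -4))) is true, then extra=-4, then scale=-5, then returns 16. Both give 16.
Across all 24 domain points the two functions coincide.
verdict: equivalent


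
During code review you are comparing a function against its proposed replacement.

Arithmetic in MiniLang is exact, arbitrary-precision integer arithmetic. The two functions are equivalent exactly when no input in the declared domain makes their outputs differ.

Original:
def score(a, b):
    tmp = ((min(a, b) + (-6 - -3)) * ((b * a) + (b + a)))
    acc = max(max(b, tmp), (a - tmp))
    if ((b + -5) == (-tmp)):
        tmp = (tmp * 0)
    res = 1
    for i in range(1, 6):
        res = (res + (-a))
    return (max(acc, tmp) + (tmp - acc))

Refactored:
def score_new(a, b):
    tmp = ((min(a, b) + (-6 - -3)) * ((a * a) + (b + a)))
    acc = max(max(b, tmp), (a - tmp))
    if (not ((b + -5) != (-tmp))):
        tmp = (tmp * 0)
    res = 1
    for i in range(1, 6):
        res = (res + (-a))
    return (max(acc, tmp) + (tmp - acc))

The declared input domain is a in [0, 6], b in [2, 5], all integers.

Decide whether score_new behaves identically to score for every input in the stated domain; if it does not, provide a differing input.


At a=1, b=2: score gives -10, score_new gives -8.
verdict: not equivalent; witness: a=1, b=2


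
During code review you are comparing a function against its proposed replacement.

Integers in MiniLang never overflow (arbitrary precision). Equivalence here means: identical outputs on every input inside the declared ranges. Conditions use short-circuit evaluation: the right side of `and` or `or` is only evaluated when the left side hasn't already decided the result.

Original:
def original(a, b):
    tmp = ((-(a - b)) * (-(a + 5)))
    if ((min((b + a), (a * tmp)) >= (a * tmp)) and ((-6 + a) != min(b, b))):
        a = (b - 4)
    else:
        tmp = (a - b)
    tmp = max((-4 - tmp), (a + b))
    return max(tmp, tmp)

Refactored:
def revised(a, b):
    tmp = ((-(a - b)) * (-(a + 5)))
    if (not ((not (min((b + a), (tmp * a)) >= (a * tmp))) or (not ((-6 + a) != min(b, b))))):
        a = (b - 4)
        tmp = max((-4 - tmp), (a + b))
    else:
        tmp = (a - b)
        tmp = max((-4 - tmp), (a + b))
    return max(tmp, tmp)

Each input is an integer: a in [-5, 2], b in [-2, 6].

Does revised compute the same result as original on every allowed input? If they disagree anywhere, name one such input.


The two versions differ — the changes include min/max/abs usage differs; and arithmetic usage differs; and statement counts differ; and boolean connective usage differs; and constant usage differs.
Tracing a=2, b=1: original: tmp becomes 7; next ((min((b + a), (a * tmp)) >= (a * tmp)) and ((-6 + a) != min(b, b))) evaluates to false; next tmp becomes 1; next tmp becomes 3; next final value 3 | revised: tmp becomes 7; next (not ((not (min((b + a), (tmp * a)) >= (a * tmp))) or (not ((-6 + a) != min(b, b))))) evaluates to false; next tmp becomes 1; next tmp becomes 3; next final value 3 — matching result 3.
Checked all 72 inputs in the declared domain: the outputs agree on every one.
verdict: equivalent


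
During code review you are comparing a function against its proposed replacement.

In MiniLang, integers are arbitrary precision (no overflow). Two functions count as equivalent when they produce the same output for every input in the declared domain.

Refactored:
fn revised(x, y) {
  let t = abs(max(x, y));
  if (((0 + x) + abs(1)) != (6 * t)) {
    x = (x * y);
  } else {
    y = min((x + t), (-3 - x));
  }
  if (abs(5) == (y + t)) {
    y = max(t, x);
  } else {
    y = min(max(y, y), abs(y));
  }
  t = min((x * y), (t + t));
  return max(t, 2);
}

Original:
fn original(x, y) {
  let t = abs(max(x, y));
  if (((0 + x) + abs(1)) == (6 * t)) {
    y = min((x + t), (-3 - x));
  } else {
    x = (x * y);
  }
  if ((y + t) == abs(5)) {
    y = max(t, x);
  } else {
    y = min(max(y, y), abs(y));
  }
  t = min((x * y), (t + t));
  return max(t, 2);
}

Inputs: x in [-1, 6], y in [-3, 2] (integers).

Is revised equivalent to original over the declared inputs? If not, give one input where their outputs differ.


Behavior is preserved: although comparison usage differs, the outputs never diverge.
As a probe, take x=6, y=-3: original runs t=6, then (((0 + x) + abs(1)) == (6 * t)) is false, then x=-18, then ((y + t) == abs(5)) is false, then y=-3, then t=12, then returns 12; revised runs t=6, then (((0 + x) + abs(1)) != (6 * t)) is true, then x=-18, then (abs(5) == (y + t)) is false, then y=-3, then t=12, then returns 12; both end at 12.
Across all 48 domain points the two functions coincide.
verdict: equivalent


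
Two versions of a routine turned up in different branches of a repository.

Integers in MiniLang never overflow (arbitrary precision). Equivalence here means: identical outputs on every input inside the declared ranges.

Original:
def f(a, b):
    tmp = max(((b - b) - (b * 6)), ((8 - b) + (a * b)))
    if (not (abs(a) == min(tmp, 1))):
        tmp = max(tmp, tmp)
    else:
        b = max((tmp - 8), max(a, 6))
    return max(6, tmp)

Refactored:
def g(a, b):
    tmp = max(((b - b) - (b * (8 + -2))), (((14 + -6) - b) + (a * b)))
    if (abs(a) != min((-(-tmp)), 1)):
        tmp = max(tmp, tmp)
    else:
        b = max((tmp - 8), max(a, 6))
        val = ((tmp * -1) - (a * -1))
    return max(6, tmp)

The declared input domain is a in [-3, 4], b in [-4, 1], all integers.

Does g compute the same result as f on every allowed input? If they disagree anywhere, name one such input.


Changes here: comparison usage differs, and constant usage differs, and local variable names differ, and statement counts differ, and boolean connective usage differs, and arithmetic usage differs; the full 48-point sweep finds no disagreement.
verdict: equivalent
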